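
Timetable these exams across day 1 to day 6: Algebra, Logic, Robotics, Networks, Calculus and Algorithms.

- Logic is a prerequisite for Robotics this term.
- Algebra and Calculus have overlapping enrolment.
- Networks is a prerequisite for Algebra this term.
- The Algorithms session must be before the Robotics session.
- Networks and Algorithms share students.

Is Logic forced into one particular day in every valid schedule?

Logic can be day 1 (e.g. Algebra in day 3; Logic in day 1; Robotics in day 2; Calculus in day 1; Algorithms in day 1; Networks in day 2) or day 2 (e.g. Algebra in day 2, Networks in day 1, Logic in day 2, Calculus in day 1, Algorithms in day 2, Robotics in day 3).

No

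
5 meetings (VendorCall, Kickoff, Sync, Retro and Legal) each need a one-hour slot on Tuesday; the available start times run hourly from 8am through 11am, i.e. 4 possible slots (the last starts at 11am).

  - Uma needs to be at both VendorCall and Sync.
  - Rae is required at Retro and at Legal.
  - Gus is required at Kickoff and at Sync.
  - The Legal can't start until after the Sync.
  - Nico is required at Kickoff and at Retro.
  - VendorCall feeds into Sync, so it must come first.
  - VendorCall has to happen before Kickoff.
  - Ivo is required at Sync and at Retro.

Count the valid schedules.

11

Splitting on VendorCall: it can be 8am (9), 9am (2). Listing each branch's schedules as (Kickoff, Sync, Retro, Legal):
VendorCall=8am: (9am,10am,8am,11am) (10am,9am,8am,10am) (10am,9am,8am,11am) (10am,9am,11am,10am) (11am,9am,8am,10am) (11am,9am,8am,11am) (11am,9am,10am,11am) (11am,10am,8am,11am) (11am,10am,9am,11am) — 9.
VendorCall=9am: (11am,10am,8am,11am) (11am,10am,9am,11am) — 2.
Summing: 9 + 2 = 11.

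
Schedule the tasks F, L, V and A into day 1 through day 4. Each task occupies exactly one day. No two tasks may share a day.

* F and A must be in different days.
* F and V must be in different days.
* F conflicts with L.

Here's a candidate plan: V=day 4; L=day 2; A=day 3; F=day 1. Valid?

Yes

F conflicts with L — holds.
F and A must be in different days — holds.
No two tasks may share a day — holds.
F and V must be in different days — holds.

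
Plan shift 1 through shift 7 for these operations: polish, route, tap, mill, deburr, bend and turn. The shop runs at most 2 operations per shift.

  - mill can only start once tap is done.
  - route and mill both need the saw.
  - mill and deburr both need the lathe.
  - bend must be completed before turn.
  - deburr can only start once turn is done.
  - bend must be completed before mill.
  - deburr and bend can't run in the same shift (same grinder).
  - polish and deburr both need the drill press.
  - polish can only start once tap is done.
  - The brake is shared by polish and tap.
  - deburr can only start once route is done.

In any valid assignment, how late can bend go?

shift 5

Downstream work caps bend at shift 5.
bend at shift 5 is achievable: polish -> shift 2, route -> shift 1, tap -> shift 1, deburr -> shift 7, bend -> shift 5, mill -> shift 6, turn -> shift 6.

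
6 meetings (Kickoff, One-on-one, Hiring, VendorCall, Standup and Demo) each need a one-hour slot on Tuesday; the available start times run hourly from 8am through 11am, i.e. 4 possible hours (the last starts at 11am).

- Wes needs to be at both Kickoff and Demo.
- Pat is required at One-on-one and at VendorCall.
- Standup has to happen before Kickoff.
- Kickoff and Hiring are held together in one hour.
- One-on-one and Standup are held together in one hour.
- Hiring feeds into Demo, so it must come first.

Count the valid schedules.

12

Splitting on Kickoff: it can be 9am (6), 10am (6). Listing each branch's schedules as (One-on-one, Hiring, VendorCall, Standup, Demo):
Kickoff=9am: (8am,9am,9am,8am,10am) (8am,9am,9am,8am,11am) (8am,9am,10am,8am,10am) (8am,9am,10am,8am,11am) (8am,9am,11am,8am,10am) (8am,9am,11am,8am,11am) — 6.
Kickoff=10am: (8am,10am,9am,8am,11am) (8am,10am,10am,8am,11am) (8am,10am,11am,8am,11am) (9am,10am,8am,9am,11am) (9am,10am,10am,9am,11am) (9am,10am,11am,9am,11am) — 6.
Summing: 6 + 6 = 12.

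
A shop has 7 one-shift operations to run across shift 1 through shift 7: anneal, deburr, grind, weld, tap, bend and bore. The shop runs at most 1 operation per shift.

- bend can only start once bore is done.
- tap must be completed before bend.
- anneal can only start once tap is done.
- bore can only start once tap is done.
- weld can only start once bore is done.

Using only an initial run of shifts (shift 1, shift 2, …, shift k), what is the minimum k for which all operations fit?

7

The precedence chain requires at least 3 distinct shifts.
With at most 1 per shift and 7 operations, at least 7 shifts are needed.
7 works (last occupied shift: shift 7): for example grind=shift 7, tap=shift 1, bend=shift 3, weld=shift 5, deburr=shift 6, anneal=shift 4, bore=shift 2.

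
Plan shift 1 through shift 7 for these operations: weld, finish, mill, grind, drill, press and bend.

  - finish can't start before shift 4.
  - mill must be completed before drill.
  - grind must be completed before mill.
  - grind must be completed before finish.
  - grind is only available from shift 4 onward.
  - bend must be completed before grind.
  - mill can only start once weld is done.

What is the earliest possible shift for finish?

Finish is available from shift 4; precedence pushes finish to at least shift 5.
finish at shift 5 is achievable: weld in shift 1, mill in shift 5, finish in shift 5, grind in shift 4, press in shift 1, bend in shift 1, drill in shift 6.

shift 5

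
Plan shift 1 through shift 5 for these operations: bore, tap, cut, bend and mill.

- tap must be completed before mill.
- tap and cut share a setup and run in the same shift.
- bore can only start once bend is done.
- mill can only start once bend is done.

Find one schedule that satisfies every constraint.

cut -> shift 1, bore -> shift 2, mill -> shift 2, tap -> shift 1, bend -> shift 1

Checking: bend(shift 1) before mill(shift 2); tap(shift 1) before mill(shift 2); bend(shift 1) before bore(shift 2); tap = cut = shift 1.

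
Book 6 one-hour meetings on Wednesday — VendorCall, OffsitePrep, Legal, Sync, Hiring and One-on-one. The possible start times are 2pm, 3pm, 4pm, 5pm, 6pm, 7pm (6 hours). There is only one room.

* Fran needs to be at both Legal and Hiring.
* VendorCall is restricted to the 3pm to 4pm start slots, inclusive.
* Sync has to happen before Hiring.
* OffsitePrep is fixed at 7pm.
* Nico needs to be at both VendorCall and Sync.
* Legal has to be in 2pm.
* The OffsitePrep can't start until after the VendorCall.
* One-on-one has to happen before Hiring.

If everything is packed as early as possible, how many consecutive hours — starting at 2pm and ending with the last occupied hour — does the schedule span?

6 hours

The precedence chain requires at least 2 distinct hours.
With at most 1 per hour and 6 meetings, at least 6 hours are needed.
OffsitePrep can't be placed before 7pm — that is hour 6 counting from 2pm — so the schedule must run through at least 6 hours.
6 works (last occupied hour: 7pm): for example VendorCall -> 3pm, OffsitePrep -> 7pm, Legal -> 2pm, Sync -> 4pm, One-on-one -> 5pm, Hiring -> 6pm.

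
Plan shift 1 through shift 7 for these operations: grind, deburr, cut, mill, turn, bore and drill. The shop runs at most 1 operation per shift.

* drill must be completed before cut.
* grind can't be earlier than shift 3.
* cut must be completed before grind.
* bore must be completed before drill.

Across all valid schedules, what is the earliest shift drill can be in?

shift 2

Precedence pushes drill to at least shift 2; downstream work caps drill at shift 5.
drill at shift 2 is achievable: cut -> shift 3; turn -> shift 7; deburr -> shift 5; mill -> shift 6; bore -> shift 1; grind -> shift 4; drill -> shift 2.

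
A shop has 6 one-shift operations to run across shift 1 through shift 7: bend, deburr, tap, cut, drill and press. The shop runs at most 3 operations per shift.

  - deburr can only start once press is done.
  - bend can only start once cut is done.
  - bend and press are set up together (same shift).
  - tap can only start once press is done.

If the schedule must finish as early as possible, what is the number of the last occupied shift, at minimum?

The precedence chain requires at least 3 distinct shifts.
With at most 3 per shift and 6 operations, at least 2 shifts are needed.
3 works (last occupied shift: shift 3): for example cut -> shift 1, drill -> shift 1, press -> shift 2, deburr -> shift 3, bend -> shift 2, tap -> shift 3.

3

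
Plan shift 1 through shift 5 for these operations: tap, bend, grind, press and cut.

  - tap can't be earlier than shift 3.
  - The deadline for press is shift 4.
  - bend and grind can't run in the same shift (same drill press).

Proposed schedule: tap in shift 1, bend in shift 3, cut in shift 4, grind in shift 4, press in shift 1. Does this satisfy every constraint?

No — it violates: tap can't be earlier than shift 3

The deadline for press is shift 4 — holds.
bend and grind can't run in the same shift (same drill press) — holds.
tap can't be earlier than shift 3 — violated.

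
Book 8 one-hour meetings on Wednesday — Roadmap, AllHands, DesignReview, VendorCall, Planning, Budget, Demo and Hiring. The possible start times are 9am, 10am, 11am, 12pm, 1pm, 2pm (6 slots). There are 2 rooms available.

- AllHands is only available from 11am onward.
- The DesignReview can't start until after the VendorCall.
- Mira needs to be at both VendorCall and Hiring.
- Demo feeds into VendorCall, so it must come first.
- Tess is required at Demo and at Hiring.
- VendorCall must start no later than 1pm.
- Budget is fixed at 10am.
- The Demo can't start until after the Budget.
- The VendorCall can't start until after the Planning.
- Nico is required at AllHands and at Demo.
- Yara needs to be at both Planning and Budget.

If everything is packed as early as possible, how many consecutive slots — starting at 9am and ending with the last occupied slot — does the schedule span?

The precedence chain requires at least 4 distinct slots.
With at most 2 per slot and 8 meetings, at least 4 slots are needed.
Propagating the time windows through the other constraints, DesignReview can't land before 1pm — that is slot 5 counting from 9am — so the schedule must run through at least 5 slots.
5 works (last occupied slot: 1pm): for example Roadmap=9am; AllHands=12pm; Demo=11am; DesignReview=1pm; Hiring=10am; Planning=9am; VendorCall=12pm; Budget=10am.

5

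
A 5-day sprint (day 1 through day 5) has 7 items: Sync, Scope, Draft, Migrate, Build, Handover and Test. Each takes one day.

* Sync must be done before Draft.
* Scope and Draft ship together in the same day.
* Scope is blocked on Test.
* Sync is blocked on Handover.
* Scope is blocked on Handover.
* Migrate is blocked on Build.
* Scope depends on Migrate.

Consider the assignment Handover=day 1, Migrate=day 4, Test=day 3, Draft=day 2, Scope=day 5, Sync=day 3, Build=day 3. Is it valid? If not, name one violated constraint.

No — it violates: Scope and Draft ship together in the same day

Sync must be done before Draft — violated.
Migrate is blocked on Build — holds.
Scope is blocked on Test — holds.
Scope depends on Migrate — holds.
Scope and Draft ship together in the same day — violated.
Scope is blocked on Handover — holds.
Sync is blocked on Handover — holds.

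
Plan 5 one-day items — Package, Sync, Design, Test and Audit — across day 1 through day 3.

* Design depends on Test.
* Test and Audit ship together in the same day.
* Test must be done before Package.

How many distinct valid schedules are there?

Splitting on Package: it can be day 2 (6), day 3 (9). Listing each branch's schedules as (Sync, Design, Test, Audit) by day number:
Package=day 2: (1,2,1,1) (1,3,1,1) (2,2,1,1) (2,3,1,1) (3,2,1,1) (3,3,1,1) — 6.
Package=day 3: (1,2,1,1) (1,3,1,1) (1,3,2,2) (2,2,1,1) (2,3,1,1) (2,3,2,2) (3,2,1,1) (3,3,1,1) (3,3,2,2) — 9.
Summing: 6 + 9 = 15.

15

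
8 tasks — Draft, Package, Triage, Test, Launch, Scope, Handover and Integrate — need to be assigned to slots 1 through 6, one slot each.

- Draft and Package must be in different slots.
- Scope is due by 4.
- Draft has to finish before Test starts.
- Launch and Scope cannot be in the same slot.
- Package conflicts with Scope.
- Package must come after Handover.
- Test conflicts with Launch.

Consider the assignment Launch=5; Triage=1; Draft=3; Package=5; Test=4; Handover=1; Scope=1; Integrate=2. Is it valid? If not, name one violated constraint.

Valid

Draft has to finish before Test starts — holds.
Scope is due by 4 — holds.
Package must come after Handover — holds.
Package conflicts with Scope — holds.
Test conflicts with Launch — holds.
Launch and Scope cannot be in the same slot — holds.
Draft and Package must be in different slots — holds.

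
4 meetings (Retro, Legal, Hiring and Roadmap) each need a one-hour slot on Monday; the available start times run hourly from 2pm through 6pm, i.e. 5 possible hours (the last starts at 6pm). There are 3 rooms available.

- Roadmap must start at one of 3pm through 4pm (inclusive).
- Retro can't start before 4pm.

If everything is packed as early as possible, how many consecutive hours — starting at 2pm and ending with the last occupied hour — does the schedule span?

With at most 3 per hour and 4 meetings, at least 2 hours are needed.
Retro can't be placed before 4pm — that is hour 3 counting from 2pm — so the schedule must run through at least 3 hours.
3 works (last occupied hour: 4pm): for example Retro=4pm, Hiring=2pm, Roadmap=3pm, Legal=2pm.

3 hours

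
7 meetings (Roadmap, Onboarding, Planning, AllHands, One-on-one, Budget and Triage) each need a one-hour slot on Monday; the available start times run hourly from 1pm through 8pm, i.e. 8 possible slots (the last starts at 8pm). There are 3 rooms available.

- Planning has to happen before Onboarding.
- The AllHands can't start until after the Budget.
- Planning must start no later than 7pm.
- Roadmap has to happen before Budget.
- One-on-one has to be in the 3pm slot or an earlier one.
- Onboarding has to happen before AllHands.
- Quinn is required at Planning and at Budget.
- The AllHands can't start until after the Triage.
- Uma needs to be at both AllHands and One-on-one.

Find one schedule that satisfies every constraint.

Planning=1pm, Budget=2pm, AllHands=3pm, One-on-one=1pm, Triage=2pm, Roadmap=1pm, Onboarding=2pm

Checking: Planning(1pm) before Onboarding(2pm); Roadmap(1pm) before Budget(2pm); Budget(2pm) before AllHands(3pm); Onboarding(2pm) before AllHands(3pm); Triage(2pm) before AllHands(3pm); AllHands(3pm) != One-on-one(1pm); Planning(1pm) != Budget(2pm); Planning=1pm in [1pm,7pm]; One-on-one=1pm in [1pm,3pm]; max 3 per slot (cap 3).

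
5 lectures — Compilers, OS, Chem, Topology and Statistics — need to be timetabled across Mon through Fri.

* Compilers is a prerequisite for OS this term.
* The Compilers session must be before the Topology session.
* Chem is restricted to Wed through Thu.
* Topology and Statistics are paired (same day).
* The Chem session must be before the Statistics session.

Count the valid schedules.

Splitting on Compilers: it can be Mon (12), Tue (9), Wed (6), Thu (2). Listing each branch's schedules as (OS, Chem, Topology, Statistics):
Compilers=Mon: (Tue,Wed,Thu,Thu) (Tue,Wed,Fri,Fri) (Tue,Thu,Fri,Fri) (Wed,Wed,Thu,Thu) (Wed,Wed,Fri,Fri) (Wed,Thu,Fri,Fri) (Thu,Wed,Thu,Thu) (Thu,Wed,Fri,Fri) (Thu,Thu,Fri,Fri) (Fri,Wed,Thu,Thu) (Fri,Wed,Fri,Fri) (Fri,Thu,Fri,Fri) — 12.
Compilers=Tue: (Wed,Wed,Thu,Thu) (Wed,Wed,Fri,Fri) (Wed,Thu,Fri,Fri) (Thu,Wed,Thu,Thu) (Thu,Wed,Fri,Fri) (Thu,Thu,Fri,Fri) (Fri,Wed,Thu,Thu) (Fri,Wed,Fri,Fri) (Fri,Thu,Fri,Fri) — 9.
Compilers=Wed: (Thu,Wed,Thu,Thu) (Thu,Wed,Fri,Fri) (Thu,Thu,Fri,Fri) (Fri,Wed,Thu,Thu) (Fri,Wed,Fri,Fri) (Fri,Thu,Fri,Fri) — 6.
Compilers=Thu: (Fri,Wed,Fri,Fri) (Fri,Thu,Fri,Fri) — 2.
Summing: 12 + 9 + 6 + 2 = 29.

29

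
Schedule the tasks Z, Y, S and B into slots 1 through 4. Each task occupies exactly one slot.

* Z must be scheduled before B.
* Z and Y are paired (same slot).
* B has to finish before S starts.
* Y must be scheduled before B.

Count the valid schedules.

4

Enumerating: S=3; B=2; Y=1; Z=1 | B -> 2, Z -> 1, Y -> 1, S -> 4 | B in 3; Z in 1; S in 4; Y in 1 | B in 3; Y in 2; S in 4; Z in 2.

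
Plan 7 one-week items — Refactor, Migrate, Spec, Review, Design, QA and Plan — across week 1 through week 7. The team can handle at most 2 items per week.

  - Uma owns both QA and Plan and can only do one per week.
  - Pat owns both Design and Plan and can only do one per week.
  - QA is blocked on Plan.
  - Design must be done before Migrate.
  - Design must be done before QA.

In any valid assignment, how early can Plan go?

week 1

Downstream work caps Plan at week 6.
Plan at week 1 is achievable: Migrate in week 3, Design in week 2, Spec in week 2, Refactor in week 1, QA in week 3, Plan in week 1, Review in week 4.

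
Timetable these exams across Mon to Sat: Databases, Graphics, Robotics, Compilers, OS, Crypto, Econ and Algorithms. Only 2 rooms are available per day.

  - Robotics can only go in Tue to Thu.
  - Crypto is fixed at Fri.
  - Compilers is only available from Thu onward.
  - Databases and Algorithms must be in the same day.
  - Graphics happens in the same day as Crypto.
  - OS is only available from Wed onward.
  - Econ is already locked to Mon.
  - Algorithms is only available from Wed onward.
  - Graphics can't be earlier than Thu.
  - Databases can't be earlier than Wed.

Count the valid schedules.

Splitting on Databases: it can be Wed (7), Thu (4), Sat (5). Listing each branch's schedules as (Graphics, Robotics, Compilers, OS, Crypto, Econ, Algorithms):
Databases=Wed: (Fri,Tue,Thu,Thu,Fri,Mon,Wed) (Fri,Tue,Thu,Sat,Fri,Mon,Wed) (Fri,Tue,Sat,Thu,Fri,Mon,Wed) (Fri,Tue,Sat,Sat,Fri,Mon,Wed) (Fri,Thu,Thu,Sat,Fri,Mon,Wed) (Fri,Thu,Sat,Thu,Fri,Mon,Wed) (Fri,Thu,Sat,Sat,Fri,Mon,Wed) — 7.
Databases=Thu: (Fri,Tue,Sat,Wed,Fri,Mon,Thu) (Fri,Tue,Sat,Sat,Fri,Mon,Thu) (Fri,Wed,Sat,Wed,Fri,Mon,Thu) (Fri,Wed,Sat,Sat,Fri,Mon,Thu) — 4.
Databases=Sat: (Fri,Tue,Thu,Wed,Fri,Mon,Sat) (Fri,Tue,Thu,Thu,Fri,Mon,Sat) (Fri,Wed,Thu,Wed,Fri,Mon,Sat) (Fri,Wed,Thu,Thu,Fri,Mon,Sat) (Fri,Thu,Thu,Wed,Fri,Mon,Sat) — 5.
Summing: 7 + 4 + 5 = 16.

16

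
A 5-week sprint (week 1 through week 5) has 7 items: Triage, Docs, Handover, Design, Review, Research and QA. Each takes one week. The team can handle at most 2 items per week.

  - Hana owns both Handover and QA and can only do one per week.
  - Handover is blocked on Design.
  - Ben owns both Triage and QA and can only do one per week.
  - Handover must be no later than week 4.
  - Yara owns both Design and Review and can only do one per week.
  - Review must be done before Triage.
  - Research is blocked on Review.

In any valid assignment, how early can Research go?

week 2

Precedence pushes Research to at least week 2.
Research at week 2 is achievable: Handover -> week 3, Triage -> week 3, QA -> week 4, Review -> week 1, Design -> week 2, Docs -> week 1, Research -> week 2.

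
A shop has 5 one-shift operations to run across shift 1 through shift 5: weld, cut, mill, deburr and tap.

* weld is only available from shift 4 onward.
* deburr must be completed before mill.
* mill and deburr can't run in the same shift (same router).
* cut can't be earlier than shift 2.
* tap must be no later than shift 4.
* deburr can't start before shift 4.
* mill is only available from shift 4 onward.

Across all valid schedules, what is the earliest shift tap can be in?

shift 1

Tap's own window allows nothing later than shift 4.
tap at shift 1 is achievable: cut=shift 2, weld=shift 4, mill=shift 5, tap=shift 1, deburr=shift 4.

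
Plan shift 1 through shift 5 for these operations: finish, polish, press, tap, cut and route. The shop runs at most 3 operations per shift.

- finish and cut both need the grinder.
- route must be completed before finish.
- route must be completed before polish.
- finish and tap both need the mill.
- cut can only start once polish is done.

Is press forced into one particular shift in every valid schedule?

No

press can be shift 1 (e.g. cut=shift 3; polish=shift 2; finish=shift 2; press=shift 1; route=shift 1; tap=shift 1) or shift 2 (e.g. route in shift 1; finish in shift 2; tap in shift 1; cut in shift 3; press in shift 2; polish in shift 2).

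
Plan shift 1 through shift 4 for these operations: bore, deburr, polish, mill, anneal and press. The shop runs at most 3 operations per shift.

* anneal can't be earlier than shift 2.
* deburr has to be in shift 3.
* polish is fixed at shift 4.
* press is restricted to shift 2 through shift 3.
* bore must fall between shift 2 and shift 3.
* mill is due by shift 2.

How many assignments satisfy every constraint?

21

Splitting on bore: it can be shift 2 (11), shift 3 (10). Listing each branch's schedules as (deburr, polish, mill, anneal, press) by shift number:
bore=shift 2: (3,4,1,2,2) (3,4,1,2,3) (3,4,1,3,2) (3,4,1,3,3) (3,4,1,4,2) (3,4,1,4,3) (3,4,2,2,3) (3,4,2,3,2) (3,4,2,3,3) (3,4,2,4,2) (3,4,2,4,3) — 11.
bore=shift 3: (3,4,1,2,2) (3,4,1,2,3) (3,4,1,3,2) (3,4,1,4,2) (3,4,1,4,3) (3,4,2,2,2) (3,4,2,2,3) (3,4,2,3,2) (3,4,2,4,2) (3,4,2,4,3) — 10.
Summing: 11 + 10 = 21.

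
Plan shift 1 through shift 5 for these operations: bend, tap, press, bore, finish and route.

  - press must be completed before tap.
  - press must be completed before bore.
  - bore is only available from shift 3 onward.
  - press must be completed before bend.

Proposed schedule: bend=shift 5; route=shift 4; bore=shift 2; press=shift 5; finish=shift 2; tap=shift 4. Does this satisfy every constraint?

No — it violates: press must be completed before bore

press must be completed before bend — violated.
bore is only available from shift 3 onward — violated.
press must be completed before tap — violated.
press must be completed before bore — violated.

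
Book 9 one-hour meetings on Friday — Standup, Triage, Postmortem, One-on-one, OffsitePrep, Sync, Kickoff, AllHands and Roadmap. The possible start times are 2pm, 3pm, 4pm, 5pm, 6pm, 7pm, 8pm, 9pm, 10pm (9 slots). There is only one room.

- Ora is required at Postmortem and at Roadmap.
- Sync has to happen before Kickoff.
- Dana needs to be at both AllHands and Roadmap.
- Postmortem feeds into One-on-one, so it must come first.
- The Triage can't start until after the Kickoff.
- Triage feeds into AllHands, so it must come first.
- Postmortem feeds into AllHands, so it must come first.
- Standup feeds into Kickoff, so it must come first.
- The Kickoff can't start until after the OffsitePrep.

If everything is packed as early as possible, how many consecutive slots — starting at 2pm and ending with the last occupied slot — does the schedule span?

The precedence chain requires at least 4 distinct slots.
With at most 1 per slot and 9 meetings, at least 9 slots are needed.
9 works (last occupied slot: 10pm): for example One-on-one=9pm, Triage=6pm, Standup=2pm, Roadmap=10pm, Postmortem=7pm, Sync=4pm, Kickoff=5pm, AllHands=8pm, OffsitePrep=3pm.

9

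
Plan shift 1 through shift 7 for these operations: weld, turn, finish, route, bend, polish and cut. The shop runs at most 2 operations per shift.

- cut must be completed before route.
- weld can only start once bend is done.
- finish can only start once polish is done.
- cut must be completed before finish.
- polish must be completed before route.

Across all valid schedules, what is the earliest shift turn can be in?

shift 1

turn at shift 1 is achievable: bend=shift 2; cut=shift 2; finish=shift 3; turn=shift 1; polish=shift 1; route=shift 3; weld=shift 4.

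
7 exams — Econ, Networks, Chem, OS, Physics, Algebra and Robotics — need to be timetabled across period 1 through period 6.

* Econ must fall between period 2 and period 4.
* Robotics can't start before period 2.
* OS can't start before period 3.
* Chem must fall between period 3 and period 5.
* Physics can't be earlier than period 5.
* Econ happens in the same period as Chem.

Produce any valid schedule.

Algebra=period 1, Physics=period 5, Chem=period 3, Econ=period 3, OS=period 3, Networks=period 1, Robotics=period 2

Checking: Econ = Chem = period 3; Physics=period 5 in [period 5,period 6]; Robotics=period 2 in [period 2,period 6]; Chem=period 3 in [period 3,period 5]; Econ=period 3 in [period 2,period 4]; OS=period 3 in [period 3,period 6].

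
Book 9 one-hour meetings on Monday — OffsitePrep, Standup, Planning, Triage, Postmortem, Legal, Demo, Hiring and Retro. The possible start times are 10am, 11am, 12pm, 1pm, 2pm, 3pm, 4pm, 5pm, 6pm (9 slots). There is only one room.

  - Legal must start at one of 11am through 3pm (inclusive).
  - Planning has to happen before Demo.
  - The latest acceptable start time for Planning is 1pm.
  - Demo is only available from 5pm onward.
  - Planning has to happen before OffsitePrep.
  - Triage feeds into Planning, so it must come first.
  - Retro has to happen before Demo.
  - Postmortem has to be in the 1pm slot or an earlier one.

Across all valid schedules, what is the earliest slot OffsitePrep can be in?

12pm

Precedence pushes OffsitePrep to at least 12pm.
OffsitePrep at 12pm is achievable: OffsitePrep=12pm, Hiring=6pm, Retro=3pm, Planning=11am, Standup=4pm, Demo=5pm, Postmortem=1pm, Legal=2pm, Triage=10am.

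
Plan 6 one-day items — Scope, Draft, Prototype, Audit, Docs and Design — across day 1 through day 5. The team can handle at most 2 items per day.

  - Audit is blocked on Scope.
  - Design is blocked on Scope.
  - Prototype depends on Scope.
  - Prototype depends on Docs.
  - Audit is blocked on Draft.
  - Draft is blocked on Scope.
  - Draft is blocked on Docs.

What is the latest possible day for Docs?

day 3

Downstream work caps Docs at day 3.
Docs at day 3 is achievable: Prototype=day 4; Draft=day 4; Scope=day 1; Design=day 2; Docs=day 3; Audit=day 5.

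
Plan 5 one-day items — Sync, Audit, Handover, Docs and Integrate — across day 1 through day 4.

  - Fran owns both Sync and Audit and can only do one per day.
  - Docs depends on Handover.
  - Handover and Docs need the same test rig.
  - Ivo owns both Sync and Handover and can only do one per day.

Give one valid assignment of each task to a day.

Docs=day 2; Integrate=day 1; Audit=day 1; Sync=day 2; Handover=day 1

Checking: Handover(day 1) before Docs(day 2); Sync(day 2) != Handover(day 1); Handover(day 1) != Docs(day 2); Sync(day 2) != Audit(day 1).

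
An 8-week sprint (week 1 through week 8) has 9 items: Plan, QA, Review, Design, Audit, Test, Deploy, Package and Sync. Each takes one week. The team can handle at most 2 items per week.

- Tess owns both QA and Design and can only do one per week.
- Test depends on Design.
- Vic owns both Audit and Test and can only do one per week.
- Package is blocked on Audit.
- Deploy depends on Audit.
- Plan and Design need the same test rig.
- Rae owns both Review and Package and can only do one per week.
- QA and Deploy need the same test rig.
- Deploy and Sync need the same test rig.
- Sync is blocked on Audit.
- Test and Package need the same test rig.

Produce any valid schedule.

QA in week 4, Review in week 5, Test in week 2, Audit in week 1, Deploy in week 2, Plan in week 4, Package in week 3, Design in week 1, Sync in week 3

Checking: Audit(week 1) before Deploy(week 2); Audit(week 1) before Sync(week 3); Audit(week 1) before Package(week 3); Design(week 1) before Test(week 2); Deploy(week 2) != Sync(week 3); Plan(week 4) != Design(week 1); QA(week 4) != Deploy(week 2); Test(week 2) != Package(week 3); QA(week 4) != Design(week 1); Audit(week 1) != Test(week 2); Review(week 5) != Package(week 3); max 2 per week (cap 2).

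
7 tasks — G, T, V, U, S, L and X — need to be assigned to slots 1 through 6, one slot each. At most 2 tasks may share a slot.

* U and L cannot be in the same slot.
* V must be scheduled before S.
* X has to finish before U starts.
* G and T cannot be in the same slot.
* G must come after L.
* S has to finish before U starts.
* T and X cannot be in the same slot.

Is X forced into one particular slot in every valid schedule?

No

X can be 1 (e.g. G in 3, U in 3, X in 1, V in 1, S in 2, L in 2, T in 4) or 2 (e.g. G -> 3, V -> 1, T -> 4, S -> 2, U -> 3, X -> 2, L -> 1).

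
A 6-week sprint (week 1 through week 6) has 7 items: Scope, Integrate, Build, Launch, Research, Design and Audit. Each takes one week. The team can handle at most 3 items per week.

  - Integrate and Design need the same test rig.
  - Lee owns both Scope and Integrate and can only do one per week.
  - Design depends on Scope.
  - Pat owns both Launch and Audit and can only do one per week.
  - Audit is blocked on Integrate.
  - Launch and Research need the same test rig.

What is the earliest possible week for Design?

week 2

Precedence pushes Design to at least week 2.
Design at week 2 is achievable: Integrate in week 3, Audit in week 4, Launch in week 1, Build in week 1, Research in week 2, Design in week 2, Scope in week 1.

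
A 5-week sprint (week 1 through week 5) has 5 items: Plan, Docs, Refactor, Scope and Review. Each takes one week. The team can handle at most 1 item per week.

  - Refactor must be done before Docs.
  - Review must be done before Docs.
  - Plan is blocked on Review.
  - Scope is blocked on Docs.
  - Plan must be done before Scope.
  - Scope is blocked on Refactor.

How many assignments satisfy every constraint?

5

Splitting on Plan: it can be week 2 (1), week 3 (2), week 4 (2). Listing each branch's schedules as (Docs, Refactor, Scope, Review) by week number:
Plan=week 2: (4,3,5,1) — 1.
Plan=week 3: (4,1,5,2) (4,2,5,1) — 2.
Plan=week 4: (3,1,5,2) (3,2,5,1) — 2.
Summing: 1 + 2 + 2 = 5.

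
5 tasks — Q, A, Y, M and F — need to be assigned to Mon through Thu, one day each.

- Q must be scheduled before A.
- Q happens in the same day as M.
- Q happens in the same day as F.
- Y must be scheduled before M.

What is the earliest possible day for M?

Tue

Precedence pushes M to at least Tue; M must be in the same day as Q, which can't be after Wed, so M is at most Wed.
M at Tue is achievable: M in Tue; Y in Mon; A in Wed; F in Tue; Q in Tue.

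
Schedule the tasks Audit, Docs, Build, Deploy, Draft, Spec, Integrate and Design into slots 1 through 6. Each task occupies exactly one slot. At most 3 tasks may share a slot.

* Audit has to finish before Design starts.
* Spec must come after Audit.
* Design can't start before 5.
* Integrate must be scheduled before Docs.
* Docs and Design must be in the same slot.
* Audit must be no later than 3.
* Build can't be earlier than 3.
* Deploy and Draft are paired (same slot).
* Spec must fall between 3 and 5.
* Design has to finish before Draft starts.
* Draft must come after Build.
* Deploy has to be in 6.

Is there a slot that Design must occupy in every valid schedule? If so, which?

Design is available from 5; downstream work caps Design at 5.
So Design is pinned to 5.

5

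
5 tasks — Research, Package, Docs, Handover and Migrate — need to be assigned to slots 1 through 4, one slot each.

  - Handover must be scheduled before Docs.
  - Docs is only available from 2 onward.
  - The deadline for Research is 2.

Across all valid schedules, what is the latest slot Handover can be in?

3

Downstream work caps Handover at 3.
Handover at 3 is achievable: Research -> 1; Docs -> 4; Package -> 1; Handover -> 3; Migrate -> 1.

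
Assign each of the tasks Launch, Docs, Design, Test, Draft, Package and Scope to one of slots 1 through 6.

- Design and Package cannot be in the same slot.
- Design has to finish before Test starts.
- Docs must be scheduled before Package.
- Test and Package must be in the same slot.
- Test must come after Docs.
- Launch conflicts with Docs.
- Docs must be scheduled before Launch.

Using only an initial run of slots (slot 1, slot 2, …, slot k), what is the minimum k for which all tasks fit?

The precedence chain requires at least 2 distinct slots.
2 works (last occupied slot: 2): for example Design -> 1, Docs -> 1, Draft -> 1, Package -> 2, Test -> 2, Scope -> 1, Launch -> 2.

2 slots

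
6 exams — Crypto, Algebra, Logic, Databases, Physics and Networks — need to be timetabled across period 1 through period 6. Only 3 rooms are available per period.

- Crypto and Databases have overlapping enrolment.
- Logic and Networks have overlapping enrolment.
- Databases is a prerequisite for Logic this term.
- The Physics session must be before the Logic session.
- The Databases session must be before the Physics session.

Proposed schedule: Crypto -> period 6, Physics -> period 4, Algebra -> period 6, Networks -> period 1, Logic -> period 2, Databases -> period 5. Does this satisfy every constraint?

No. Databases is a prerequisite for Logic this term is not satisfied.

Logic and Networks have overlapping enrolment — holds.
Crypto and Databases have overlapping enrolment — holds.
Only 3 rooms are available per period — holds.
The Physics session must be before the Logic session — violated.
Databases is a prerequisite for Logic this term — violated.
The Databases session must be before the Physics session — violated.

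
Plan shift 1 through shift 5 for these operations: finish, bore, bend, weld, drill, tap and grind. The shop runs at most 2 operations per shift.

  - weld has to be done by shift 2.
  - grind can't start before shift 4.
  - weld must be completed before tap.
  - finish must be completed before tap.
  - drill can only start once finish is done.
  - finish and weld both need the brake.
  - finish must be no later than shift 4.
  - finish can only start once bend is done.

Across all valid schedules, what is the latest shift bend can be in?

Downstream work caps bend at shift 3.
bend at shift 3 is achievable: weld in shift 1, drill in shift 5, bend in shift 3, grind in shift 4, bore in shift 1, tap in shift 5, finish in shift 4.

shift 3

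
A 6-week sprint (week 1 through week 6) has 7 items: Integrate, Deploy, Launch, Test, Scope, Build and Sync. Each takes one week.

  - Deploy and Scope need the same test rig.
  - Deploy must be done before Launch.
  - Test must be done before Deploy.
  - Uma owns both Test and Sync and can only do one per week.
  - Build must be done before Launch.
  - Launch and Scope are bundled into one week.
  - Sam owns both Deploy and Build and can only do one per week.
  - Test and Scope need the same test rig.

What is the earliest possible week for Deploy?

Precedence pushes Deploy to at least week 2; downstream work caps Deploy at week 5.
Deploy at week 2 is achievable: Deploy in week 2, Scope in week 3, Integrate in week 1, Build in week 1, Sync in week 2, Test in week 1, Launch in week 3.

week 2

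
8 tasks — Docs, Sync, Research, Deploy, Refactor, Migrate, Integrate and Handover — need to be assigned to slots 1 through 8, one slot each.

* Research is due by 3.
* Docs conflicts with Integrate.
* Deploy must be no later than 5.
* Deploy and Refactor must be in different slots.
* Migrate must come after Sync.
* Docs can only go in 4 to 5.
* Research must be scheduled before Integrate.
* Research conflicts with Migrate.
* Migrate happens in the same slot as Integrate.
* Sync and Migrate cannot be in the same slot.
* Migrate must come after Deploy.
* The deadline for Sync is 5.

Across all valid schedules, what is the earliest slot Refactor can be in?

Refactor at 1 is achievable: Research -> 1; Migrate -> 3; Handover -> 1; Deploy -> 2; Docs -> 4; Integrate -> 3; Sync -> 1; Refactor -> 1.

1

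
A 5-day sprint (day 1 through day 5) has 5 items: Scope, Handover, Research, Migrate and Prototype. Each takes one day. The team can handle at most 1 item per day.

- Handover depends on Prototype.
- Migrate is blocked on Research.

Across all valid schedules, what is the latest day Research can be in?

day 4

Downstream work caps Research at day 4.
Research at day 4 is achievable: Research -> day 4, Handover -> day 2, Migrate -> day 5, Scope -> day 3, Prototype -> day 1.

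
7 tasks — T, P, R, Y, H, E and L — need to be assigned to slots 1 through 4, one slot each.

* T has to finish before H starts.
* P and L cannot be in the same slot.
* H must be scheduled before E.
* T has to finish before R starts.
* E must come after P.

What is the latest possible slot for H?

Precedence pushes H to at least 2; downstream work caps H at 3.
H at 3 is achievable: H -> 3; L -> 2; T -> 1; Y -> 1; P -> 1; R -> 2; E -> 4.

3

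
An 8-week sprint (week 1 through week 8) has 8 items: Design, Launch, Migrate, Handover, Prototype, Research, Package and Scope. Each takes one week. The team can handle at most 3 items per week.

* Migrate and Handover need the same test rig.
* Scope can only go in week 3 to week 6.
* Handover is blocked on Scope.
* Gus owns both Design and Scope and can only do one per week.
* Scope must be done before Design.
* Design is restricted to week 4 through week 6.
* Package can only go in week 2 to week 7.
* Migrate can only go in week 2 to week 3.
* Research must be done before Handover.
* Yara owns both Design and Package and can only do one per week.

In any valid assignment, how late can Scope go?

Scope is available from week 3; Scope's own window allows nothing later than week 6; downstream work caps Scope at week 5.
Scope at week 5 is achievable: Launch -> week 1; Research -> week 1; Design -> week 6; Handover -> week 6; Prototype -> week 1; Scope -> week 5; Package -> week 2; Migrate -> week 2.

week 5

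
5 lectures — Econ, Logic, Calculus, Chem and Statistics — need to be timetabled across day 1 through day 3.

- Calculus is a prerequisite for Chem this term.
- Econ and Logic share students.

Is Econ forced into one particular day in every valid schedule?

Econ can be day 1 (e.g. Logic=day 2, Calculus=day 1, Chem=day 2, Statistics=day 1, Econ=day 1) or day 2 (e.g. Statistics=day 1, Calculus=day 1, Econ=day 2, Chem=day 2, Logic=day 1).

No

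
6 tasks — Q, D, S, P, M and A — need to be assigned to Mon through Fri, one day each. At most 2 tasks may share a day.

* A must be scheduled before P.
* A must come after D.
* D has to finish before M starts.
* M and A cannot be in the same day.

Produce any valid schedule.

A in Tue; Q in Mon; D in Mon; M in Wed; P in Wed; S in Tue

Checking: D(Mon) before M(Wed); A(Tue) before P(Wed); D(Mon) before A(Tue); M(Wed) != A(Tue); max 2 per day (cap 2).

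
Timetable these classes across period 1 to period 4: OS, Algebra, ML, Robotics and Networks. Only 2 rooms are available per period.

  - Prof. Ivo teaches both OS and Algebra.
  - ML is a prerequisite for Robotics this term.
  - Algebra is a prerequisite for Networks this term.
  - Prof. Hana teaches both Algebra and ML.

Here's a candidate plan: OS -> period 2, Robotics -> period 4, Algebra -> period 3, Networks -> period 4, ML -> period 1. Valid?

Yes, all constraints hold

Prof. Hana teaches both Algebra and ML — holds.
Algebra is a prerequisite for Networks this term — holds.
Prof. Ivo teaches both OS and Algebra — holds.
Only 2 rooms are available per period — holds.
ML is a prerequisite for Robotics this term — holds.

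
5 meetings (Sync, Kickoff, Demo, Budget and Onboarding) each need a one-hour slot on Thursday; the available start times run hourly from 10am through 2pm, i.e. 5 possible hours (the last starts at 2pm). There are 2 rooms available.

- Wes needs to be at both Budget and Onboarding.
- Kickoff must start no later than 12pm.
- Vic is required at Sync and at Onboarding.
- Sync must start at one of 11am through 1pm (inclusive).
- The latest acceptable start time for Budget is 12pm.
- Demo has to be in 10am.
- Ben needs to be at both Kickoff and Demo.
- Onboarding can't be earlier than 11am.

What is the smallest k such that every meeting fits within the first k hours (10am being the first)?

With at most 2 per hour and 5 meetings, at least 3 hours are needed.
Sync can't be placed before 11am — that is hour 2 counting from 10am — so the schedule must run through at least 2 hours.
3 works (last occupied hour: 12pm): for example Onboarding=12pm, Budget=10am, Kickoff=11am, Demo=10am, Sync=11am.

3 hours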